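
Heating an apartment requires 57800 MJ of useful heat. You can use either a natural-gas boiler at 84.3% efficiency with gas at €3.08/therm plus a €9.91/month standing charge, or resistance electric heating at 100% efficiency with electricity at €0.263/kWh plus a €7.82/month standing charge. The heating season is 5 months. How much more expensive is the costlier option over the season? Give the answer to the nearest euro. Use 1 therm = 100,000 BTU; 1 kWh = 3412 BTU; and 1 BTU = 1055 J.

€2211

Heat load = 57800 MJ = 57,800,000,000 J / 1055 = 54,786,730 BTU
Gas: input = 54,786,730 / 0.843 = 64,990,190 BTU = 649.9 therm → 649.9 × €3.08 = €2,001.70; + 5 × €9.91 standing = €2,051.25
Electric: 54,786,730 BTU / 3412 = 16,060 kWh → × €0.263 = €4,223.01; + 5 × €7.82 standing = €4,262.11
Difference = |€2,051.25 − €4,262.11| = €2,210.86 ≈ €2211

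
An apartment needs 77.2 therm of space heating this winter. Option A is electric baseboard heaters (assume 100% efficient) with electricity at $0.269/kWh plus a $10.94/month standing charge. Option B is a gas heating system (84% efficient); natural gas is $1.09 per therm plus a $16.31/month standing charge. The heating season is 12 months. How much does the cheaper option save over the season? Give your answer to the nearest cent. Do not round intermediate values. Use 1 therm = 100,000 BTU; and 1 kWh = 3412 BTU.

$444.02

Heat load = 77.2 therm × 100,000 = 7,720,000 BTU
Gas: input = 7,720,000 / 0.84 = 9,190,476 BTU = 91.9 therm → 91.9 × $1.09 = $100.18; + 12 × $16.31 standing = $295.90
Electric: 7,720,000 BTU / 3412 = 2,263 kWh → × $0.269 = $608.64; + 12 × $10.94 standing = $739.92
Difference = |$295.90 − $739.92| = $444.02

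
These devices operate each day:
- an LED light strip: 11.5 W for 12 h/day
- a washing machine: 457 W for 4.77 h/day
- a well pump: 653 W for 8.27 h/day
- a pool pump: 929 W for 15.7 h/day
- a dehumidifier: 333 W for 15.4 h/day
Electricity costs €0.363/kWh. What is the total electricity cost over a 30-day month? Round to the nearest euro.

€299

LED light strip: 11.5 W × 12 h × 30 d = 4,140 Wh = 4.14 kWh
washing machine: 457 W × 4.77 h × 30 d = 65,397 Wh = 65.4 kWh
well pump: 653 W × 8.27 h × 30 d = 162,009 Wh = 162 kWh
pool pump: 929 W × 15.7 h × 30 d = 437,559 Wh = 437.6 kWh
dehumidifier: 333 W × 15.4 h × 30 d = 153,846 Wh = 153.8 kWh
Total energy = 4.14 + 65.4 + 162 + 437.6 + 153.8 = 823 kWh
Cost = 823 kWh × €0.363 = €298.73 ≈ €299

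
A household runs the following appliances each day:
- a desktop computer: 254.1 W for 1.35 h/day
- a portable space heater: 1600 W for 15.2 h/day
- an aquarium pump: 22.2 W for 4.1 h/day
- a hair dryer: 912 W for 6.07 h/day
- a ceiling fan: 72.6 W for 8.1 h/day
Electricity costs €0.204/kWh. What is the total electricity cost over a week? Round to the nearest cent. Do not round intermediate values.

€44.09

desktop computer: 254.1 W × 1.35 h × 7 d = 2,401 Wh = 2.401 kWh
portable space heater: 1600 W × 15.2 h × 7 d = 170,240 Wh = 170.2 kWh
aquarium pump: 22.2 W × 4.1 h × 7 d = 637 Wh = 0.6371 kWh
hair dryer: 912 W × 6.07 h × 7 d = 38,751 Wh = 38.75 kWh
ceiling fan: 72.6 W × 8.1 h × 7 d = 4,116 Wh = 4.116 kWh
Total energy = 2.401 + 170.2 + 0.6371 + 38.75 + 4.116 = 216.1 kWh
Cost = 216.1 kWh × €0.204 = €44.09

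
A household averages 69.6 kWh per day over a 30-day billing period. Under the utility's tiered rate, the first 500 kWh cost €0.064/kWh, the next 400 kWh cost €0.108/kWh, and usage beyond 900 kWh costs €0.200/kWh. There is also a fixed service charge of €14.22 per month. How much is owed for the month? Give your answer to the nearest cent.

€327.02

Usage = 69.6 kWh/day × 30 days = 2088 kWh
First 500 kWh × €0.064 = €32.00
Next 400 kWh × €0.108 = €43.20
Remaining 1188 kWh × €0.200 = €237.60
Energy charge = €312.80; + service €14.22 = €327.02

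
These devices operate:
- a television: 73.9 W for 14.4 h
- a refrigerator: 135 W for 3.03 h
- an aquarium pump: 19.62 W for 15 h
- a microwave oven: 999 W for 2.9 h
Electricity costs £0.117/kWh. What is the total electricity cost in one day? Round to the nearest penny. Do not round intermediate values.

television: 73.9 W × 14.4 h = 1,064 Wh = 1.064 kWh
refrigerator: 135 W × 3.03 h = 409 Wh = 0.409 kWh
aquarium pump: 19.62 W × 15 h = 294 Wh = 0.2943 kWh
microwave oven: 999 W × 2.9 h = 2,897 Wh = 2.897 kWh
Total energy = 1.064 + 0.409 + 0.2943 + 2.897 = 4.665 kWh
Cost = 4.665 kWh × £0.117 = £0.55

£0.55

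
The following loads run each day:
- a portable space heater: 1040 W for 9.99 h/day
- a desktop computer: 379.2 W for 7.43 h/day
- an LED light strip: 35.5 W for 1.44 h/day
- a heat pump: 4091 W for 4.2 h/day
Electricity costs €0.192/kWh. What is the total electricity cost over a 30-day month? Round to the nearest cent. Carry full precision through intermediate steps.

portable space heater: 1040 W × 9.99 h × 30 d = 311,688 Wh = 311.7 kWh
desktop computer: 379.2 W × 7.43 h × 30 d = 84,524 Wh = 84.52 kWh
LED light strip: 35.5 W × 1.44 h × 30 d = 1,534 Wh = 1.534 kWh
heat pump: 4091 W × 4.2 h × 30 d = 515,466 Wh = 515.5 kWh
Total energy = 311.7 + 84.52 + 1.534 + 515.5 = 913.2 kWh
Cost = 913.2 kWh × €0.192 = €175.34

€175.34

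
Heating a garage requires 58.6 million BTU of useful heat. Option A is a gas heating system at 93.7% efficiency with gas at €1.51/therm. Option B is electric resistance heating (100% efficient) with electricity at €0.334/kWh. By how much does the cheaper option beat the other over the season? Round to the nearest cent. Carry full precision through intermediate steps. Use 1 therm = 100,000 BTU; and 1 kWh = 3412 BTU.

Heat load = 58.6 × 10⁶ BTU = 58,600,000 BTU
Gas: input = 58,600,000 / 0.937 = 62,540,021 BTU = 625.4 therm → 625.4 × €1.51 = €944.35
Electric: 58,600,000 BTU / 3412 = 17,170 kWh → × €0.334 = €5,736.34
Difference = |€944.35 − €5,736.34| = €4,791.99

€4791.99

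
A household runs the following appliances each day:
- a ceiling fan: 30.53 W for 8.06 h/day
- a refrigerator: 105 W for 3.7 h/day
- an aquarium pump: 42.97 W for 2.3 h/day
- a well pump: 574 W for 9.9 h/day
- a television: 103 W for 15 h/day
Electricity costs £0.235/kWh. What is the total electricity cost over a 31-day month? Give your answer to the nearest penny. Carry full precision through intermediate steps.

£58.00

ceiling fan: 30.53 W × 8.06 h × 31 d = 7,628 Wh = 7.628 kWh
refrigerator: 105 W × 3.7 h × 31 d = 12,044 Wh = 12.04 kWh
aquarium pump: 42.97 W × 2.3 h × 31 d = 3,064 Wh = 3.064 kWh
well pump: 574 W × 9.9 h × 31 d = 176,161 Wh = 176.2 kWh
television: 103 W × 15 h × 31 d = 47,895 Wh = 47.9 kWh
Total energy = 7.628 + 12.04 + 3.064 + 176.2 + 47.9 = 246.8 kWh
Cost = 246.8 kWh × £0.235 = £58.00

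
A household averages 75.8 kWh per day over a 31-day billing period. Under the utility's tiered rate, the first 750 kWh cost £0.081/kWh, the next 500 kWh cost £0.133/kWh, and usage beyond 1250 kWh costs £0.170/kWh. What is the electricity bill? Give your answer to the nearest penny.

£314.22

Usage = 75.8 kWh/day × 31 days = 2349.8 kWh
First 750 kWh × £0.081 = £60.75
Next 500 kWh × £0.133 = £66.50
Remaining 1099.8 kWh × £0.170 = £186.97
Total = £314.22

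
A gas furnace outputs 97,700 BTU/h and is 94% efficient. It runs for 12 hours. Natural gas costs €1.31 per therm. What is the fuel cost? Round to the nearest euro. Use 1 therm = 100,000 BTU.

Heat delivered = 97,700 BTU/h × 12 h = 1,172,400 BTU
Gas input = 1,172,400 / 0.94 = 1,247,234 BTU
= 1,247,234 / 100,000 = 12.47 therm
Cost = 12.47 × €1.31/therm = €16.34 ≈ €16

€16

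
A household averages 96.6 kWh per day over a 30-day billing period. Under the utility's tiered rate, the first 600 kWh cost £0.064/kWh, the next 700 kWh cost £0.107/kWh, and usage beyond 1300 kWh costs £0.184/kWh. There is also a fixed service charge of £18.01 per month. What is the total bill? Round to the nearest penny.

£425.34

Usage = 96.6 kWh/day × 30 days = 2898 kWh
First 600 kWh × £0.064 = £38.40
Next 700 kWh × £0.107 = £74.90
Remaining 1598 kWh × £0.184 = £294.03
Energy charge = £407.33; + service £18.01 = £425.34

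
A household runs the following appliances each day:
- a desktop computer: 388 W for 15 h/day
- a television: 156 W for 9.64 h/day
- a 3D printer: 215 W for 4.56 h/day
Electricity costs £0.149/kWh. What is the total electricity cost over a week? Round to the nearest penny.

desktop computer: 388 W × 15 h × 7 d = 40,740 Wh = 40.74 kWh
television: 156 W × 9.64 h × 7 d = 10,527 Wh = 10.53 kWh
3D printer: 215 W × 4.56 h × 7 d = 6,863 Wh = 6.863 kWh
Total energy = 40.74 + 10.53 + 6.863 = 58.13 kWh
Cost = 58.13 kWh × £0.149 = £8.66

£8.66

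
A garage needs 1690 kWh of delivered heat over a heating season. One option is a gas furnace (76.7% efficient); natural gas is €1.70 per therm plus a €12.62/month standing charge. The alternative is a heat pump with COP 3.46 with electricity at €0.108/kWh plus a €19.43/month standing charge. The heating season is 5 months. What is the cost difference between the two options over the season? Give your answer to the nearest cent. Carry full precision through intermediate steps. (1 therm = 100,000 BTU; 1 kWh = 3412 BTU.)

€41.00

Heat load = 1690 kWh × 3412 = 5,766,280 BTU
Gas: input = 5,766,280 / 0.767 = 7,517,966 BTU = 75.18 therm → 75.18 × €1.70 = €127.81; + 5 × €12.62 standing = €190.91
Heat pump: 5,766,280 BTU / 3412 = 1,690 kWh heat; / 3.46 = 488.4 kWh in → × €0.108 = €52.75; + 5 × €19.43 standing = €149.90
Difference = |€190.91 − €149.90| = €41.00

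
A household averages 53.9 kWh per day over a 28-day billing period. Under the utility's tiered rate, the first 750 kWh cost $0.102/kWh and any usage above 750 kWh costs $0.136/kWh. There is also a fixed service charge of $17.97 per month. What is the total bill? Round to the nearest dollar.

Usage = 53.9 kWh/day × 28 days = 1509.2 kWh
First 750 kWh × $0.102 = $76.50
Remaining 759.2 kWh × $0.136 = $103.25
Energy charge = $179.75; + service $17.97 = $197.72 ≈ $198

$198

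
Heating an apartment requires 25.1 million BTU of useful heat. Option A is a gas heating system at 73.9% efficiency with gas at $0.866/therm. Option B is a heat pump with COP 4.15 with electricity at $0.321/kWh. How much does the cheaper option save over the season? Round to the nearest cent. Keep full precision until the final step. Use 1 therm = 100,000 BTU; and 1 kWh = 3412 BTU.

$274.88

Heat load = 25.1 × 10⁶ BTU = 25,100,000 BTU
Gas: input = 25,100,000 / 0.739 = 33,964,817 BTU = 339.6 therm → 339.6 × $0.866 = $294.14
Heat pump: 25,100,000 BTU / 3412 = 7,356 kWh heat; / 4.15 = 1,773 kWh in → × $0.321 = $569.01
Difference = |$294.14 − $569.01| = $274.88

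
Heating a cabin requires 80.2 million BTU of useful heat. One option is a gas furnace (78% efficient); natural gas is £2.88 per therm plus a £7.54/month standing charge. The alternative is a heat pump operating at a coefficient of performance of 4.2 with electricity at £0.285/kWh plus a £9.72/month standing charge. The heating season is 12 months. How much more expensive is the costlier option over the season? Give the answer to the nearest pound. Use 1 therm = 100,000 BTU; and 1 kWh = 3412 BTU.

Heat load = 80.2 × 10⁶ BTU = 80,200,000 BTU
Gas: input = 80,200,000 / 0.78 = 102,820,513 BTU = 1,028 therm → 1,028 × £2.88 = £2,961.23; + 12 × £7.54 standing = £3,051.71
Heat pump: 80,200,000 BTU / 3412 = 23,510 kWh heat; / 4.2 = 5,596 kWh in → × £0.285 = £1,595.00; + 12 × £9.72 standing = £1,711.64
Difference = |£3,051.71 − £1,711.64| = £1,340.07 ≈ £1340

£1340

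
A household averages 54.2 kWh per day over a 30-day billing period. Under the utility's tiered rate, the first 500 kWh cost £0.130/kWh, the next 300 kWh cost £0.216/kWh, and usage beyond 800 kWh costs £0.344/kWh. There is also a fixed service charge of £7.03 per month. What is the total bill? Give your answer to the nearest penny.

£420.97

Usage = 54.2 kWh/day × 30 days = 1626 kWh
First 500 kWh × £0.130 = £65.00
Next 300 kWh × £0.216 = £64.80
Remaining 826 kWh × £0.344 = £284.14
Energy charge = £413.94; + service £7.03 = £420.97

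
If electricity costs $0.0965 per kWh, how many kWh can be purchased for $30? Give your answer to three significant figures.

$30 / $0.0965 per kWh = 310.9 kWh

311 kWh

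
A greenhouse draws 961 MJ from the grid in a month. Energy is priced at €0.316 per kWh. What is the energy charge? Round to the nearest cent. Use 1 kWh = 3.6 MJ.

€84.35

961 MJ × (0.27778 kWh/MJ) = 266.9 kWh
Cost = 266.9 kWh × €0.316/kWh = €84.35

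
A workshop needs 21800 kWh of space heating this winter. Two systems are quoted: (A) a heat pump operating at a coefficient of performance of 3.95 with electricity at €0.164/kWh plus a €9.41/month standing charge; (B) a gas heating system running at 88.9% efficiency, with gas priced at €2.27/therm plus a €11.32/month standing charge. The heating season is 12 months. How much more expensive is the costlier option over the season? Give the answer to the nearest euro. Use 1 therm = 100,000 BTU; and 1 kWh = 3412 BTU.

Heat load = 21800 kWh × 3412 = 74,381,600 BTU
Gas: input = 74,381,600 / 0.889 = 83,668,841 BTU = 836.7 therm → 836.7 × €2.27 = €1,899.28; + 12 × €11.32 standing = €2,035.12
Heat pump: 74,381,600 BTU / 3412 = 21,800 kWh heat; / 3.95 = 5,519 kWh in → × €0.164 = €905.11; + 12 × €9.41 standing = €1,018.03
Difference = |€2,035.12 − €1,018.03| = €1,017.09 ≈ €1017

€1017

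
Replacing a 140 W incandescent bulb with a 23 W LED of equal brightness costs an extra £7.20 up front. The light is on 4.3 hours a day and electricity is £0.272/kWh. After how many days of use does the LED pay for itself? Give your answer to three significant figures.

52.6 days

Power saved = 140 − 23 = 117 W
Daily energy saved = 117 W × 4.3 h = 503.1 Wh = 0.5031 kWh
Daily savings = 0.5031 × £0.272 = £0.1368
Payback = £7.20 / £0.1368 per day = 52.61 days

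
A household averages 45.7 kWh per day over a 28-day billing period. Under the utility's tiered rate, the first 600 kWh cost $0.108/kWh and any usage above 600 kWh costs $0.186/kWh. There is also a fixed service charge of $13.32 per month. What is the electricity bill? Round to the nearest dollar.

$205

Usage = 45.7 kWh/day × 28 days = 1279.6 kWh
First 600 kWh × $0.108 = $64.80
Remaining 679.6 kWh × $0.186 = $126.41
Energy charge = $191.21; + service $13.32 = $204.53 ≈ $205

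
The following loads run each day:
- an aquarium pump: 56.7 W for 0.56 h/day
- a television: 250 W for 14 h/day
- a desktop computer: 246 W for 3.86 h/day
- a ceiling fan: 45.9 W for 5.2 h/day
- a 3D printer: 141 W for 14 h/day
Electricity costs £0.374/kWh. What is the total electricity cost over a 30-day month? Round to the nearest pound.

aquarium pump: 56.7 W × 0.56 h × 30 d = 953 Wh = 0.9526 kWh
television: 250 W × 14 h × 30 d = 105,000 Wh = 105 kWh
desktop computer: 246 W × 3.86 h × 30 d = 28,487 Wh = 28.49 kWh
ceiling fan: 45.9 W × 5.2 h × 30 d = 7,160 Wh = 7.16 kWh
3D printer: 141 W × 14 h × 30 d = 59,220 Wh = 59.22 kWh
Total energy = 0.9526 + 105 + 28.49 + 7.16 + 59.22 = 200.8 kWh
Cost = 200.8 kWh × £0.374 = £75.11 ≈ £75

£75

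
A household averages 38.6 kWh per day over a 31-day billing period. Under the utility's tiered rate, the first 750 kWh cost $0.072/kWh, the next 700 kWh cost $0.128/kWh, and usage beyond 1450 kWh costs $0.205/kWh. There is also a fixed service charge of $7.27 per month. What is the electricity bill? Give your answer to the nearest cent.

$118.43

Usage = 38.6 kWh/day × 31 days = 1196.6 kWh
First 750 kWh × $0.072 = $54.00
Next 446.6 kWh × $0.128 = $57.16
Remaining tier: 0 kWh (not reached)
Energy charge = $111.16; + service $7.27 = $118.43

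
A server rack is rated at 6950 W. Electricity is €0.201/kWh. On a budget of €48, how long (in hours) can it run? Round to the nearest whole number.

Energy budget = €48 / €0.201 per kWh = 238.8 kWh = 238,806 Wh
Runtime = 238,806 Wh / 6950 W = 34.36 h

34 h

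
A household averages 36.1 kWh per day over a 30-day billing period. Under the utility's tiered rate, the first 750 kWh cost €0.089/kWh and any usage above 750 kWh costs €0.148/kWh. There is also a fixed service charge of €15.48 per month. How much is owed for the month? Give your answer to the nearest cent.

Usage = 36.1 kWh/day × 30 days = 1083 kWh
First 750 kWh × €0.089 = €66.75
Remaining 333 kWh × €0.148 = €49.28
Energy charge = €116.03; + service €15.48 = €131.51

€131.51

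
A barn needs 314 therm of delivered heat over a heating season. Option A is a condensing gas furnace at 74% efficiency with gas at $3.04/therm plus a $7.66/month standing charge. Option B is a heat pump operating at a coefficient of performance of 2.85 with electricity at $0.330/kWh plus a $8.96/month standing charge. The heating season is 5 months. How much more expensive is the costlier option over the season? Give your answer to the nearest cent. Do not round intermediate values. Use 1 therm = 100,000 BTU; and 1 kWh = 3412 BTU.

$217.86

Heat load = 314 therm × 100,000 = 31,400,000 BTU
Gas: input = 31,400,000 / 0.74 = 42,432,432 BTU = 424.3 therm → 424.3 × $3.04 = $1,289.95; + 5 × $7.66 standing = $1,328.25
Heat pump: 31,400,000 BTU / 3412 = 9,203 kWh heat; / 2.85 = 3,229 kWh in → × $0.330 = $1,065.59; + 5 × $8.96 standing = $1,110.39
Difference = |$1,328.25 − $1,110.39| = $217.86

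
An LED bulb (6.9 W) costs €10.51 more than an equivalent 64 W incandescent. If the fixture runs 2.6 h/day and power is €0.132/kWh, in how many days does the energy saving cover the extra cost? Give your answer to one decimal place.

Power saved = 64 − 6.9 = 57.1 W
Daily energy saved = 57.1 W × 2.6 h = 148.5 Wh = 0.14846 kWh
Daily savings = 0.14846 × €0.132 = €0.0196
Payback = €10.51 / €0.0196 per day = 536.3 days

536.3 days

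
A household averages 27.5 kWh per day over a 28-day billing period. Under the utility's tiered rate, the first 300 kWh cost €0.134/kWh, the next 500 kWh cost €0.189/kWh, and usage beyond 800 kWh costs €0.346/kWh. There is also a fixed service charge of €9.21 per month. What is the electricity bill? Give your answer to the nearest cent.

€138.24

Usage = 27.5 kWh/day × 28 days = 770 kWh
First 300 kWh × €0.134 = €40.20
Next 470 kWh × €0.189 = €88.83
Remaining tier: 0 kWh (not reached)
Energy charge = €129.03; + service €9.21 = €138.24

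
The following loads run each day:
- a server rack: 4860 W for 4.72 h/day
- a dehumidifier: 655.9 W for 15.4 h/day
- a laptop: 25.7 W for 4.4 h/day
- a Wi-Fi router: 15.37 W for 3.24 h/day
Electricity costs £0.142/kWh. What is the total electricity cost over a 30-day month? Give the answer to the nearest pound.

£141

server rack: 4860 W × 4.72 h × 30 d = 688,176 Wh = 688.2 kWh
dehumidifier: 655.9 W × 15.4 h × 30 d = 303,026 Wh = 303 kWh
laptop: 25.7 W × 4.4 h × 30 d = 3,392 Wh = 3.392 kWh
Wi-Fi router: 15.37 W × 3.24 h × 30 d = 1,494 Wh = 1.494 kWh
Total energy = 688.2 + 303 + 3.392 + 1.494 = 996.1 kWh
Cost = 996.1 kWh × £0.142 = £141.44 ≈ £141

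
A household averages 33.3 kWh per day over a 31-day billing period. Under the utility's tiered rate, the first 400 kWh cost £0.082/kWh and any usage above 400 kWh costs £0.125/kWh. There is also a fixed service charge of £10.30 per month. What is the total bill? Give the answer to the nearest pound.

Usage = 33.3 kWh/day × 31 days = 1032.3 kWh
First 400 kWh × £0.082 = £32.80
Remaining 632.3 kWh × £0.125 = £79.04
Energy charge = £111.84; + service £10.30 = £122.14 ≈ £122

£122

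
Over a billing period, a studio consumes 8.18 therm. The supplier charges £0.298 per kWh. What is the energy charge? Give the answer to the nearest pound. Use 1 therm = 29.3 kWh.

8.18 therm × (29.3 kWh/therm) = 239.7 kWh
Cost = 239.7 kWh × £0.298/kWh = £71.42 ≈ £71

£71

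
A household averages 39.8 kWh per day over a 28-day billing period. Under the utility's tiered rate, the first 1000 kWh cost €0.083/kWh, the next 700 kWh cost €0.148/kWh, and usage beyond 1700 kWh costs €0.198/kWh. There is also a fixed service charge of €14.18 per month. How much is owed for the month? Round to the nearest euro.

Usage = 39.8 kWh/day × 28 days = 1114.4 kWh
First 1000 kWh × €0.083 = €83.00
Next 114.4 kWh × €0.148 = €16.93
Remaining tier: 0 kWh (not reached)
Energy charge = €99.93; + service €14.18 = €114.11 ≈ €114

€114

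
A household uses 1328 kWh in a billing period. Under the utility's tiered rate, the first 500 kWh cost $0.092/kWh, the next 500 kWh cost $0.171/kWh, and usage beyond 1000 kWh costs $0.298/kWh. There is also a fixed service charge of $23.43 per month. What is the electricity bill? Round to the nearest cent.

$252.67

First 500 kWh × $0.092 = $46.00
Next 500 kWh × $0.171 = $85.50
Remaining 328 kWh × $0.298 = $97.74
Energy charge = $229.24; + service $23.43 = $252.67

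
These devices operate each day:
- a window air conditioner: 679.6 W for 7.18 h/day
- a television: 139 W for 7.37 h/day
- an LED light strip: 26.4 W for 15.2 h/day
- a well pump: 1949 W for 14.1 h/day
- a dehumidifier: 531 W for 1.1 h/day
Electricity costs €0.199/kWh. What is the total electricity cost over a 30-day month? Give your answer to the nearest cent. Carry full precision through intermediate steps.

window air conditioner: 679.6 W × 7.18 h × 30 d = 146,386 Wh = 146.4 kWh
television: 139 W × 7.37 h × 30 d = 30,733 Wh = 30.73 kWh
LED light strip: 26.4 W × 15.2 h × 30 d = 12,038 Wh = 12.04 kWh
well pump: 1949 W × 14.1 h × 30 d = 824,427 Wh = 824.4 kWh
dehumidifier: 531 W × 1.1 h × 30 d = 17,523 Wh = 17.52 kWh
Total energy = 146.4 + 30.73 + 12.04 + 824.4 + 17.52 = 1,031 kWh
Cost = 1,031 kWh × €0.199 = €205.19

€205.19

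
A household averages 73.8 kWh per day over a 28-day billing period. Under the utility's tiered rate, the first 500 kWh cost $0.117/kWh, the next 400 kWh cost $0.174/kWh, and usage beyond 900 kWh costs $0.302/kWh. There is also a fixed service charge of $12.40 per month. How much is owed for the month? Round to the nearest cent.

$492.75

Usage = 73.8 kWh/day × 28 days = 2066.4 kWh
First 500 kWh × $0.117 = $58.50
Next 400 kWh × $0.174 = $69.60
Remaining 1166.4 kWh × $0.302 = $352.25
Energy charge = $480.35; + service $12.40 = $492.75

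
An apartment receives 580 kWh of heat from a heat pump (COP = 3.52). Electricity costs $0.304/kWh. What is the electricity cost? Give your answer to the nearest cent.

$50.09

Electrical input = 580 kWh / 3.52 = 164.8 kWh
Cost = 164.8 × $0.304/kWh = $50.09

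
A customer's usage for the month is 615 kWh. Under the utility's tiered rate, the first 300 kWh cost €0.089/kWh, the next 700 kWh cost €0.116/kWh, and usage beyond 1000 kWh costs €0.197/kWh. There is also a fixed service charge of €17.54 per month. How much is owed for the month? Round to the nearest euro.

First 300 kWh × €0.089 = €26.70
Next 315 kWh × €0.116 = €36.54
Remaining tier: 0 kWh (not reached)
Energy charge = €63.24; + service €17.54 = €80.78 ≈ €81

€81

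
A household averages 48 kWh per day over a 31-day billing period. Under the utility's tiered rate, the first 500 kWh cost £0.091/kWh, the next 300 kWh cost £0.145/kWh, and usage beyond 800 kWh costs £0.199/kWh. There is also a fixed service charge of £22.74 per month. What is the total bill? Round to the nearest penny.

Usage = 48 kWh/day × 31 days = 1488 kWh
First 500 kWh × £0.091 = £45.50
Next 300 kWh × £0.145 = £43.50
Remaining 688 kWh × £0.199 = £136.91
Energy charge = £225.91; + service £22.74 = £248.65

£248.65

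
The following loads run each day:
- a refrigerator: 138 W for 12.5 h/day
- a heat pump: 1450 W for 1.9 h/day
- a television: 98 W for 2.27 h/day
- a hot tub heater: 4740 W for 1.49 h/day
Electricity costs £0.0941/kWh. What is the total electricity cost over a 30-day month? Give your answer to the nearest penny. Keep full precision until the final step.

refrigerator: 138 W × 12.5 h × 30 d = 51,750 Wh = 51.75 kWh
heat pump: 1450 W × 1.9 h × 30 d = 82,650 Wh = 82.65 kWh
television: 98 W × 2.27 h × 30 d = 6,674 Wh = 6.674 kWh
hot tub heater: 4740 W × 1.49 h × 30 d = 211,878 Wh = 211.9 kWh
Total energy = 51.75 + 82.65 + 6.674 + 211.9 = 353 kWh
Cost = 353 kWh × £0.0941 = £33.21

£33.21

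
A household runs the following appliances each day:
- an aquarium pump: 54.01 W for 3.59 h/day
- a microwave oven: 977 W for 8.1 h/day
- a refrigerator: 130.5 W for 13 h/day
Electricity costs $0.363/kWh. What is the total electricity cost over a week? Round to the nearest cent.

$24.91

aquarium pump: 54.01 W × 3.59 h × 7 d = 1,357 Wh = 1.357 kWh
microwave oven: 977 W × 8.1 h × 7 d = 55,396 Wh = 55.4 kWh
refrigerator: 130.5 W × 13 h × 7 d = 11,876 Wh = 11.88 kWh
Total energy = 1.357 + 55.4 + 11.88 = 68.63 kWh
Cost = 68.63 kWh × $0.363 = $24.91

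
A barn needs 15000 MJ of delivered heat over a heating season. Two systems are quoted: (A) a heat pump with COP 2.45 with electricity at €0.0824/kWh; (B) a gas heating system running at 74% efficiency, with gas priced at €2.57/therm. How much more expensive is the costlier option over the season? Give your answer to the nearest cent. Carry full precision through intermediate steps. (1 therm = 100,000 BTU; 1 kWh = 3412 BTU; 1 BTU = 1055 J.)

€353.64

Heat load = 15000 MJ = 15,000,000,000 J / 1055 = 14,218,009 BTU
Gas: input = 14,218,009 / 0.74 = 19,213,526 BTU = 192.1 therm → 192.1 × €2.57 = €493.79
Heat pump: 14,218,009 BTU / 3412 = 4,167 kWh heat; / 2.45 = 1,701 kWh in → × €0.0824 = €140.15
Difference = |€493.79 − €140.15| = €353.64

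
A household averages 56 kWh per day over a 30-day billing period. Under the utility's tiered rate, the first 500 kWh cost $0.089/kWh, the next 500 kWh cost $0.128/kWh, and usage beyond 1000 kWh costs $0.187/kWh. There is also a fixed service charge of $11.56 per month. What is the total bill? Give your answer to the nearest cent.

Usage = 56 kWh/day × 30 days = 1680 kWh
First 500 kWh × $0.089 = $44.50
Next 500 kWh × $0.128 = $64.00
Remaining 680 kWh × $0.187 = $127.16
Energy charge = $235.66; + service $11.56 = $247.22

$247.22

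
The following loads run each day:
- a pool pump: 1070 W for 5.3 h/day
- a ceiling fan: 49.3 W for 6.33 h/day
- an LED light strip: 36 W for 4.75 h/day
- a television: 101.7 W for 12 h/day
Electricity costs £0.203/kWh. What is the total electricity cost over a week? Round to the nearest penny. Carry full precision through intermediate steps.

£10.48

pool pump: 1070 W × 5.3 h × 7 d = 39,697 Wh = 39.7 kWh
ceiling fan: 49.3 W × 6.33 h × 7 d = 2,184 Wh = 2.184 kWh
LED light strip: 36 W × 4.75 h × 7 d = 1,197 Wh = 1.197 kWh
television: 101.7 W × 12 h × 7 d = 8,543 Wh = 8.543 kWh
Total energy = 39.7 + 2.184 + 1.197 + 8.543 = 51.62 kWh
Cost = 51.62 kWh × £0.203 = £10.48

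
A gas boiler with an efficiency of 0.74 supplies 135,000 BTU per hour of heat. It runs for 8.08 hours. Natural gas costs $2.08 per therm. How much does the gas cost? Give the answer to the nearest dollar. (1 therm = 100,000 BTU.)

Heat delivered = 135,000 BTU/h × 8.08 h = 1,090,800 BTU
Gas input = 1,090,800 / 0.74 = 1,474,054 BTU
= 1,474,054 / 100,000 = 14.74 therm
Cost = 14.74 × $2.08/therm = $30.66 ≈ $31

$31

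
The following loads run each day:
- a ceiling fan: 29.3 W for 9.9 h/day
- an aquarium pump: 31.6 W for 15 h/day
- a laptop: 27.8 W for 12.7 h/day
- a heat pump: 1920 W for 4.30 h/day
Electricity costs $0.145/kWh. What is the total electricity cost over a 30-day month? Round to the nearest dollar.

ceiling fan: 29.3 W × 9.9 h × 30 d = 8,702 Wh = 8.702 kWh
aquarium pump: 31.6 W × 15 h × 30 d = 14,220 Wh = 14.22 kWh
laptop: 27.8 W × 12.7 h × 30 d = 10,592 Wh = 10.59 kWh
heat pump: 1920 W × 4.30 h × 30 d = 247,680 Wh = 247.7 kWh
Total energy = 8.702 + 14.22 + 10.59 + 247.7 = 281.2 kWh
Cost = 281.2 kWh × $0.145 = $40.77 ≈ $41

$41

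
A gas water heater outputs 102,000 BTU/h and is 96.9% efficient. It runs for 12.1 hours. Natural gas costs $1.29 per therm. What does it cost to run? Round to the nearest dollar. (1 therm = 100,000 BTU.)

Heat delivered = 102,000 BTU/h × 12.1 h = 1,234,200 BTU
Gas input = 1,234,200 / 0.969 = 1,273,684 BTU
= 1,273,684 / 100,000 = 12.74 therm
Cost = 12.74 × $1.29/therm = $16.43 ≈ $16

$16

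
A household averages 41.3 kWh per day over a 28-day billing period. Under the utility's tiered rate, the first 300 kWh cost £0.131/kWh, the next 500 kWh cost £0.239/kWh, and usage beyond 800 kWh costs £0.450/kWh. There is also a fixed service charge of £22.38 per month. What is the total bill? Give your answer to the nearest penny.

Usage = 41.3 kWh/day × 28 days = 1156.4 kWh
First 300 kWh × £0.131 = £39.30
Next 500 kWh × £0.239 = £119.50
Remaining 356.4 kWh × £0.450 = £160.38
Energy charge = £319.18; + service £22.38 = £341.56

£341.56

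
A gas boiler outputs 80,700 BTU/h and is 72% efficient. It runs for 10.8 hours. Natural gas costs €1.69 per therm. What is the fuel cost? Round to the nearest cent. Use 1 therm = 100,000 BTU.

€20.46

Heat delivered = 80,700 BTU/h × 10.8 h = 871,560 BTU
Gas input = 871,560 / 0.72 = 1,210,500 BTU
= 1,210,500 / 100,000 = 12.11 therm
Cost = 12.11 × €1.69/therm = €20.46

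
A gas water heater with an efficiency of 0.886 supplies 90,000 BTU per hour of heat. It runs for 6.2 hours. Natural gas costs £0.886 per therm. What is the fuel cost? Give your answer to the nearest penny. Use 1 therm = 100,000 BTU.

£5.58

Heat delivered = 90,000 BTU/h × 6.2 h = 558,000 BTU
Gas input = 558,000 / 0.886 = 629,797 BTU
= 629,797 / 100,000 = 6.298 therm
Cost = 6.298 × £0.886/therm = £5.58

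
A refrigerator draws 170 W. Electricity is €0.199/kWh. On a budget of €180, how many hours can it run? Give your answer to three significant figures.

5320 h

Energy budget = €180 / €0.199 per kWh = 904.5 kWh = 904,523 Wh
Runtime = 904,523 Wh / 170 W = 5,321 h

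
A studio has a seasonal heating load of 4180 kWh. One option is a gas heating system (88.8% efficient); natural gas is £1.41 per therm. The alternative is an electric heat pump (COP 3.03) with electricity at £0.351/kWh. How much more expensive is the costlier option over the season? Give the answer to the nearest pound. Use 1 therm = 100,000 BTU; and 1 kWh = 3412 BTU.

£258

Heat load = 4180 kWh × 3412 = 14,262,160 BTU
Gas: input = 14,262,160 / 0.888 = 16,060,991 BTU = 160.6 therm → 160.6 × £1.41 = £226.46
Heat pump: 14,262,160 BTU / 3412 = 4,180 kWh heat; / 3.03 = 1,380 kWh in → × £0.351 = £484.22
Difference = |£226.46 − £484.22| = £257.76 ≈ £258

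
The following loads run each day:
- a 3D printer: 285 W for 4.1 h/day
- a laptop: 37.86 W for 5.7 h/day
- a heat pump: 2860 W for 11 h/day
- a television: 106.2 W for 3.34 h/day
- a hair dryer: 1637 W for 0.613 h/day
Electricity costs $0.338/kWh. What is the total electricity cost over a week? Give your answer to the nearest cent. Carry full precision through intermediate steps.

3D printer: 285 W × 4.1 h × 7 d = 8,180 Wh = 8.18 kWh
laptop: 37.86 W × 5.7 h × 7 d = 1,511 Wh = 1.511 kWh
heat pump: 2860 W × 11 h × 7 d = 220,220 Wh = 220.2 kWh
television: 106.2 W × 3.34 h × 7 d = 2,483 Wh = 2.483 kWh
hair dryer: 1637 W × 0.613 h × 7 d = 7,024 Wh = 7.024 kWh
Total energy = 8.18 + 1.511 + 220.2 + 2.483 + 7.024 = 239.4 kWh
Cost = 239.4 kWh × $0.338 = $80.92

$80.92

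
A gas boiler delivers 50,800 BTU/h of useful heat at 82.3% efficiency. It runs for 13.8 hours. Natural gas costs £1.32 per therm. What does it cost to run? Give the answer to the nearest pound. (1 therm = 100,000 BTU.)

£11

Heat delivered = 50,800 BTU/h × 13.8 h = 701,040 BTU
Gas input = 701,040 / 0.823 = 851,810 BTU
= 851,810 / 100,000 = 8.518 therm
Cost = 8.518 × £1.32/therm = £11.24 ≈ £11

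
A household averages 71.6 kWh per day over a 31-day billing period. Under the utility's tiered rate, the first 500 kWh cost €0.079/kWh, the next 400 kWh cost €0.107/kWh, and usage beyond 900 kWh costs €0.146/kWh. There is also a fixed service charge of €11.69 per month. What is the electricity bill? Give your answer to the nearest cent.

€286.65

Usage = 71.6 kWh/day × 31 days = 2219.6 kWh
First 500 kWh × €0.079 = €39.50
Next 400 kWh × €0.107 = €42.80
Remaining 1319.6 kWh × €0.146 = €192.66
Energy charge = €274.96; + service €11.69 = €286.65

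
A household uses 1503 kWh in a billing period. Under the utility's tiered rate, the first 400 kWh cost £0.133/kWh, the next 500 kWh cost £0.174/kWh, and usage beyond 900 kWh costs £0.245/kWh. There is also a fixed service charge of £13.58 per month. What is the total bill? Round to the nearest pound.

First 400 kWh × £0.133 = £53.20
Next 500 kWh × £0.174 = £87.00
Remaining 603 kWh × £0.245 = £147.73
Energy charge = £287.94; + service £13.58 = £301.51 ≈ £302

£302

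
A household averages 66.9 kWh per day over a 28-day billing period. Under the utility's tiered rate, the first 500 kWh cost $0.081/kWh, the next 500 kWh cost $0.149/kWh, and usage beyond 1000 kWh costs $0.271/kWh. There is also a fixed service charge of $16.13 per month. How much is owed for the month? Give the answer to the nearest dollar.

Usage = 66.9 kWh/day × 28 days = 1873.2 kWh
First 500 kWh × $0.081 = $40.50
Next 500 kWh × $0.149 = $74.50
Remaining 873.2 kWh × $0.271 = $236.64
Energy charge = $351.64; + service $16.13 = $367.77 ≈ $368

$368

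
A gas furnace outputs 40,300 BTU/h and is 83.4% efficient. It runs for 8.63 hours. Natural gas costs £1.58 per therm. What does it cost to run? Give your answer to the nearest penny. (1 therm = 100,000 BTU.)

Heat delivered = 40,300 BTU/h × 8.63 h = 347,789 BTU
Gas input = 347,789 / 0.834 = 417,013 BTU
= 417,013 / 100,000 = 4.17 therm
Cost = 4.17 × £1.58/therm = £6.59

£6.59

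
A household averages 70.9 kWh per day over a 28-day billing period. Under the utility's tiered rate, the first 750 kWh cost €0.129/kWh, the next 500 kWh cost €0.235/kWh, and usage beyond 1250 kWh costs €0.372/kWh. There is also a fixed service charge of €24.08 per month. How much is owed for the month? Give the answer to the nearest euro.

€512

Usage = 70.9 kWh/day × 28 days = 1985.2 kWh
First 750 kWh × €0.129 = €96.75
Next 500 kWh × €0.235 = €117.50
Remaining 735.2 kWh × €0.372 = €273.49
Energy charge = €487.74; + service €24.08 = €511.82 ≈ €512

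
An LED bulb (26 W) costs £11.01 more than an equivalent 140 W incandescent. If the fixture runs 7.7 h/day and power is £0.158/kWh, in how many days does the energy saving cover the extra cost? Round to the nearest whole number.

Power saved = 140 − 26 = 114 W
Daily energy saved = 114 W × 7.7 h = 877.8 Wh = 0.8778 kWh
Daily savings = 0.8778 × £0.158 = £0.1387
Payback = £11.01 / £0.1387 per day = 79.38 days

79 days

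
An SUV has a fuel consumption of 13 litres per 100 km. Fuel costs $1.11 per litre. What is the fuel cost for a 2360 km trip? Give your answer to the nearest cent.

$340.55

Fuel = 13 L/100 km × 2360 km / 100 = 306.8 L
Cost = 306.8 L × $1.11/L = $340.55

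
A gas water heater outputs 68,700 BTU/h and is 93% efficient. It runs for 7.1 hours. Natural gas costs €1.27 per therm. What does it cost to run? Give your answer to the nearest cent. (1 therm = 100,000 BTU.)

Heat delivered = 68,700 BTU/h × 7.1 h = 487,770 BTU
Gas input = 487,770 / 0.930 = 524,484 BTU
= 524,484 / 100,000 = 5.245 therm
Cost = 5.245 × €1.27/therm = €6.66

€6.66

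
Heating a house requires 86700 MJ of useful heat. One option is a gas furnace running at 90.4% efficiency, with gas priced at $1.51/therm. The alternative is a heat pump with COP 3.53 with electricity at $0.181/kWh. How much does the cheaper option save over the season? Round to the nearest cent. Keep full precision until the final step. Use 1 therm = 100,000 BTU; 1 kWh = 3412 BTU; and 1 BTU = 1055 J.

Heat load = 86700 MJ = 86,700,000,000 J / 1055 = 82,180,095 BTU
Gas: input = 82,180,095 / 0.904 = 90,907,184 BTU = 909.1 therm → 909.1 × $1.51 = $1,372.70
Heat pump: 82,180,095 BTU / 3412 = 24,090 kWh heat; / 3.53 = 6,823 kWh in → × $0.181 = $1,234.98
Difference = |$1,372.70 − $1,234.98| = $137.71

$137.71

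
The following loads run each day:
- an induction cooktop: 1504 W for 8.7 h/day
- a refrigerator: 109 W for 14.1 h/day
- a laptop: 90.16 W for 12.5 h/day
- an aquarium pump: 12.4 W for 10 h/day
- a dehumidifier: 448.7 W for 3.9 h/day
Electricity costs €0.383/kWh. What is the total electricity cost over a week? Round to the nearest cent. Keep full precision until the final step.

induction cooktop: 1504 W × 8.7 h × 7 d = 91,594 Wh = 91.59 kWh
refrigerator: 109 W × 14.1 h × 7 d = 10,758 Wh = 10.76 kWh
laptop: 90.16 W × 12.5 h × 7 d = 7,889 Wh = 7.889 kWh
aquarium pump: 12.4 W × 10 h × 7 d = 868 Wh = 0.868 kWh
dehumidifier: 448.7 W × 3.9 h × 7 d = 12,250 Wh = 12.25 kWh
Total energy = 91.59 + 10.76 + 7.889 + 0.868 + 12.25 = 123.4 kWh
Cost = 123.4 kWh × €0.383 = €47.25

€47.25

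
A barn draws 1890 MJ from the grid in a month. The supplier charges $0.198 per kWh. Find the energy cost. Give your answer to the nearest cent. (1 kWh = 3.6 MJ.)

$103.95

1890 MJ × (0.27778 kWh/MJ) = 525 kWh
Cost = 525 kWh × $0.198/kWh = $103.95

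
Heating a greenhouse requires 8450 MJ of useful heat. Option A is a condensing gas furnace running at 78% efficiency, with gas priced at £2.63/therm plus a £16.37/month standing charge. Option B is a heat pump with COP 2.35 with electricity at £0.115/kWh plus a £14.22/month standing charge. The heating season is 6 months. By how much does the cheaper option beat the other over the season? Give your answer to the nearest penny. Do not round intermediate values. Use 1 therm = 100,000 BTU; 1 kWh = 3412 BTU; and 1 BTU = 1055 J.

£168.09

Heat load = 8450 MJ = 8,450,000,000 J / 1055 = 8,009,479 BTU
Gas: input = 8,009,479 / 0.78 = 10,268,562 BTU = 102.7 therm → 102.7 × £2.63 = £270.06; + 6 × £16.37 standing = £368.28
Heat pump: 8,009,479 BTU / 3412 = 2,347 kWh heat; / 2.35 = 998.9 kWh in → × £0.115 = £114.87; + 6 × £14.22 standing = £200.19
Difference = |£368.28 − £200.19| = £168.09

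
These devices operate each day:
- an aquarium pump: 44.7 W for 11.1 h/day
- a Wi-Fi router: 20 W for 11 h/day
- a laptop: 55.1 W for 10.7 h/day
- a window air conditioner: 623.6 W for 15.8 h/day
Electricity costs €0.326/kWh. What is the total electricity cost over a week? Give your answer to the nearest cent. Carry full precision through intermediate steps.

aquarium pump: 44.7 W × 11.1 h × 7 d = 3,473 Wh = 3.473 kWh
Wi-Fi router: 20 W × 11 h × 7 d = 1,540 Wh = 1.54 kWh
laptop: 55.1 W × 10.7 h × 7 d = 4,127 Wh = 4.127 kWh
window air conditioner: 623.6 W × 15.8 h × 7 d = 68,970 Wh = 68.97 kWh
Total energy = 3.473 + 1.54 + 4.127 + 68.97 = 78.11 kWh
Cost = 78.11 kWh × €0.326 = €25.46

€25.46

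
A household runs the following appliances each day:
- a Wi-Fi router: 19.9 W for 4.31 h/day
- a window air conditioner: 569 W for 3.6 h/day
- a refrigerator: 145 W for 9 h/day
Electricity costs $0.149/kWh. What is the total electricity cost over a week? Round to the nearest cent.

Wi-Fi router: 19.9 W × 4.31 h × 7 d = 600 Wh = 0.6004 kWh
window air conditioner: 569 W × 3.6 h × 7 d = 14,339 Wh = 14.34 kWh
refrigerator: 145 W × 9 h × 7 d = 9,135 Wh = 9.135 kWh
Total energy = 0.6004 + 14.34 + 9.135 = 24.07 kWh
Cost = 24.07 kWh × $0.149 = $3.59

$3.59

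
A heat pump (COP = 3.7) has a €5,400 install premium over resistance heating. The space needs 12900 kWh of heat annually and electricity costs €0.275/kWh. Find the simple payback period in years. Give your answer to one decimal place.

2.1 years

Resistance: 12900 kWh × €0.275 = €3,547.50/yr
Heat pump: 12900 / 3.7 = 3486 kWh in → × €0.275 = €958.78/yr
Annual savings = €2,588.72
Payback = €5,400 / €2,588.72 = 2.09 years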